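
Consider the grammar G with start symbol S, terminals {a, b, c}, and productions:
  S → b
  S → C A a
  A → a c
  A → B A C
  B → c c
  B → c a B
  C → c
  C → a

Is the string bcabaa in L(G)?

no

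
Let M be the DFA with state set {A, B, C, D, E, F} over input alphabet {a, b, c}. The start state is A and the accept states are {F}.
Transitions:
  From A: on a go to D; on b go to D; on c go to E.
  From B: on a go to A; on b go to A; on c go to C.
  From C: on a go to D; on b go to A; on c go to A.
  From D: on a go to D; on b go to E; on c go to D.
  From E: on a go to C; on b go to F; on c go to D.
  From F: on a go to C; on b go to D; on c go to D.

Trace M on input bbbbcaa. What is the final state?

D

A --b--> D
D --b--> E
E --b--> F
F --b--> D
D --c--> D
D --a--> D
D --a--> D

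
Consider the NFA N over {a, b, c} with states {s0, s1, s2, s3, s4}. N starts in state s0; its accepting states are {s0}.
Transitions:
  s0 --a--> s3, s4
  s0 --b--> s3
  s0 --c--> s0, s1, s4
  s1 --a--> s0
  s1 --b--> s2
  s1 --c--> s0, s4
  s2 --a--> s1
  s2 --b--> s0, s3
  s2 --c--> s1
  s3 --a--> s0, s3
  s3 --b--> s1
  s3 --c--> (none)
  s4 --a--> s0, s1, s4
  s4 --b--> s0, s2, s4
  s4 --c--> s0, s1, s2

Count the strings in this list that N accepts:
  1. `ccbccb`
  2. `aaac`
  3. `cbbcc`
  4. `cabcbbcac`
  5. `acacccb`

5

`ccbccb`: accepted
`aaac`: accepted
`cbbcc`: accepted
`cabcbbcac`: accepted
`acacccb`: accepted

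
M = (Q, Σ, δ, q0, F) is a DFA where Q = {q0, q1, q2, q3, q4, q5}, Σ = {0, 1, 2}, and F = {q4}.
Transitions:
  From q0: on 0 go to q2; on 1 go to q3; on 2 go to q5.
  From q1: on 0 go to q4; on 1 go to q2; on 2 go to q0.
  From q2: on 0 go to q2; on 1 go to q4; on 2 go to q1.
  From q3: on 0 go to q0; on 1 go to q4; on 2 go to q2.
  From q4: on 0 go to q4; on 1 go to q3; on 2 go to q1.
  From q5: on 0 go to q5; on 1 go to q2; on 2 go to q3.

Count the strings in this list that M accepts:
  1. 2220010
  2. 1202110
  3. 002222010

2

2220010: accepted
1202110: accepted
002222010: rejected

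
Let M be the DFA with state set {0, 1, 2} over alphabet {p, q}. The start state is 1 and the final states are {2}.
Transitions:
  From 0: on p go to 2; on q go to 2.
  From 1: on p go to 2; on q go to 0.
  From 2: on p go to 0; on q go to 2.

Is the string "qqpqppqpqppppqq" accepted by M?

accepted

1 --q--> 0
0 --q--> 2
2 --p--> 0
0 --q--> 2
2 --p--> 0
0 --p--> 2
2 --q--> 2
2 --p--> 0
0 --q--> 2
2 --p--> 0
0 --p--> 2
2 --p--> 0
0 --p--> 2
2 --q--> 2
2 --q--> 2
End in state 2, which is an accepting state.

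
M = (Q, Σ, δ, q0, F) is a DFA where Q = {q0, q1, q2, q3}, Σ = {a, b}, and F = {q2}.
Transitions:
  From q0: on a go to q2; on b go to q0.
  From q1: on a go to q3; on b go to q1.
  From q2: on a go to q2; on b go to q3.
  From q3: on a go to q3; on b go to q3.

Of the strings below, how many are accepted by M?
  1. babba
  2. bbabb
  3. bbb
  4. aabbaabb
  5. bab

babba: rejected
bbabb: rejected
bbb: rejected
aabbaabb: rejected
bab: rejected

0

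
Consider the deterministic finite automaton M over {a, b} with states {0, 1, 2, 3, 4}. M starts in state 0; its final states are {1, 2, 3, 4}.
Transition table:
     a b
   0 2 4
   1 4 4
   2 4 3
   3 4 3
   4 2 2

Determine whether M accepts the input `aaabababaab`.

0 --a--> 2
2 --a--> 4
4 --a--> 2
2 --b--> 3
3 --a--> 4
4 --b--> 2
2 --a--> 4
4 --b--> 2
2 --a--> 4
4 --a--> 2
2 --b--> 3
End in state 3, which is an accepting state.

accepted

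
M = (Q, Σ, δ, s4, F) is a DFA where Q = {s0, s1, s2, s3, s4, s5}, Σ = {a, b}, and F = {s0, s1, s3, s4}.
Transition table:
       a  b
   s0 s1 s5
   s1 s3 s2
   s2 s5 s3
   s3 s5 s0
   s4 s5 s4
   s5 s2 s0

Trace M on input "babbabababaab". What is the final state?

s4 --b--> s4
s4 --a--> s5
s5 --b--> s0
s0 --b--> s5
s5 --a--> s2
s2 --b--> s3
s3 --a--> s5
s5 --b--> s0
s0 --a--> s1
s1 --b--> s2
s2 --a--> s5
s5 --a--> s2
s2 --b--> s3

s3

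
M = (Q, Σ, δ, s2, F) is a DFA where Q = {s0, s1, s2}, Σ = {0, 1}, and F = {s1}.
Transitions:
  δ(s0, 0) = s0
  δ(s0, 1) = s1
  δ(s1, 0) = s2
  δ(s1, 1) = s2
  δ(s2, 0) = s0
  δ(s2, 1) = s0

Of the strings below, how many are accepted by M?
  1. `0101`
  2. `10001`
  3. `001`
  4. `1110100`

2

`0101`: rejected
`10001`: accepted
`001`: accepted
`1110100`: rejected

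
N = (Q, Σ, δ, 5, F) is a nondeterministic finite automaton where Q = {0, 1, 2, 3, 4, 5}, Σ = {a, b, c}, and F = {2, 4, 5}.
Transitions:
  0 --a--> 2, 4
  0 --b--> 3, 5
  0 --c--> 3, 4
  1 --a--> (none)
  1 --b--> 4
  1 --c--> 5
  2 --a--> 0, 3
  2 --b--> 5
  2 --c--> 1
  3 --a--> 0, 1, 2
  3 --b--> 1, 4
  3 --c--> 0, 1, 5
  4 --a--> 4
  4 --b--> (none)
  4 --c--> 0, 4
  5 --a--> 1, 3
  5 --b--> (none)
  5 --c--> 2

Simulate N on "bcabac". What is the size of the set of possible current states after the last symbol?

0

Start: {5}
read b: {}
The reachable set is empty and stays empty for the remaining 5 symbols.
Final reachable set {} has 0 states.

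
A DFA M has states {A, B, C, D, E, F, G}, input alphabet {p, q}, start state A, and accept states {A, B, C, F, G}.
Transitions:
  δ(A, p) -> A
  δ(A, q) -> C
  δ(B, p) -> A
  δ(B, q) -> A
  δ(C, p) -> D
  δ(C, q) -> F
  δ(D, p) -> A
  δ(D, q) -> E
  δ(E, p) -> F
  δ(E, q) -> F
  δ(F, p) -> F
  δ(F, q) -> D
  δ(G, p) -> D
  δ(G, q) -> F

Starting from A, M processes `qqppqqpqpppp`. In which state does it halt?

A

A --q--> C
C --q--> F
F --p--> F
F --p--> F
F --q--> D
D --q--> E
E --p--> F
F --q--> D
D --p--> A
A --p--> A
A --p--> A
A --p--> A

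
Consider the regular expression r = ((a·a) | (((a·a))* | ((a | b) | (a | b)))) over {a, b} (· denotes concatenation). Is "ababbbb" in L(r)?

no

Neither (a·a) nor (((a·a))*|((a|b)|(a|b))) matches ababbbb.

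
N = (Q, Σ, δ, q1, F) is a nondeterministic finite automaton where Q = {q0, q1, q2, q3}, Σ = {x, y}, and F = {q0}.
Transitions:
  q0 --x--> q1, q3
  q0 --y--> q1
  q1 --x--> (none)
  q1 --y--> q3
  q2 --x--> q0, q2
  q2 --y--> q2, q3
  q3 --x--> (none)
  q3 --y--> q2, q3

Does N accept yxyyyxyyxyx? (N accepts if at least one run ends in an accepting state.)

Start: {q1}
read y: {q3}
read x: {}
The reachable set is empty and stays empty for the remaining 9 symbols.
Reachable ∩ accepting = {} — empty.

rejected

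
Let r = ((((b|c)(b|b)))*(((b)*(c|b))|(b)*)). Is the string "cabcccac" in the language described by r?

no

No split of cabcccac into u·v has (((b|c)(b|b)))* matching u and (((b)*(c|b))|(b)*) matching v.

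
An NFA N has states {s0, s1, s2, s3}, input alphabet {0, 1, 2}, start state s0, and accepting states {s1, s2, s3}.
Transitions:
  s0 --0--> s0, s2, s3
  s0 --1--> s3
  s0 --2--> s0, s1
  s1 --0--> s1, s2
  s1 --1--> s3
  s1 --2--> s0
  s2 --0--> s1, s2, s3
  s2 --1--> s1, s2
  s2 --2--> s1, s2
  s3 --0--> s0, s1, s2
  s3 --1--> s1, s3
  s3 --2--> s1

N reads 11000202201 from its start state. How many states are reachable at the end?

3

Start: {s0}
read 1: {s3}
read 1: {s1, s3}
read 0: {s0, s1, s2}
read 0: {s0, s1, s2, s3}
read 0: {s0, s1, s2, s3}
read 2: {s0, s1, s2}
read 0: {s0, s1, s2, s3}
read 2: {s0, s1, s2}
read 2: {s0, s1, s2}
read 0: {s0, s1, s2, s3}
read 1: {s1, s2, s3}
Final reachable set {s1, s2, s3} has 3 states.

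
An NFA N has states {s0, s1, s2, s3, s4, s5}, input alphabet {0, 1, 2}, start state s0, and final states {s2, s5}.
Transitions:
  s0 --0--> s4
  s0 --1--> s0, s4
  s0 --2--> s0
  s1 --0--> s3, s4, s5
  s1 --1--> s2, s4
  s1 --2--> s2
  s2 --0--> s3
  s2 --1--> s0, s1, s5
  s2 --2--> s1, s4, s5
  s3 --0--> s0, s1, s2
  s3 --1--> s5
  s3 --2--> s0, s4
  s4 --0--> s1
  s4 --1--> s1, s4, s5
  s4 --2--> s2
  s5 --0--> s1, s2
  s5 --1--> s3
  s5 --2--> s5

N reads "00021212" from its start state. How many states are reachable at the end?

4

Start: {s0}
read 0: {s4}
read 0: {s1}
read 0: {s3, s4, s5}
read 2: {s0, s2, s4, s5}
read 1: {s0, s1, s3, s4, s5}
read 2: {s0, s2, s4, s5}
read 1: {s0, s1, s3, s4, s5}
read 2: {s0, s2, s4, s5}
Final reachable set {s0, s2, s4, s5} has 4 states.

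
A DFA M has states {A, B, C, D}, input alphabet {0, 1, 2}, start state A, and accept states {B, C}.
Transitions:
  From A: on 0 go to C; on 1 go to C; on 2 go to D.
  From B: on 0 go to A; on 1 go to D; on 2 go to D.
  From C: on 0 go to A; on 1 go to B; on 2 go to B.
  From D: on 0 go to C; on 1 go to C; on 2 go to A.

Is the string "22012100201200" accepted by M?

A --2--> D
D --2--> A
A --0--> C
C --1--> B
B --2--> D
D --1--> C
C --0--> A
A --0--> C
C --2--> B
B --0--> A
A --1--> C
C --2--> B
B --0--> A
A --0--> C
End in state C, which is an accepting state.

accepted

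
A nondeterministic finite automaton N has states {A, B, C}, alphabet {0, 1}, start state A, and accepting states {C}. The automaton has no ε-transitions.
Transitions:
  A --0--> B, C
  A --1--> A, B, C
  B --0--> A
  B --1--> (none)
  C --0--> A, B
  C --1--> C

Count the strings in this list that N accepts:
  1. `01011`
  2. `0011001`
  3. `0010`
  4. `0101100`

`01011`: accepted
`0011001`: accepted
`0010`: accepted
`0101100`: accepted

4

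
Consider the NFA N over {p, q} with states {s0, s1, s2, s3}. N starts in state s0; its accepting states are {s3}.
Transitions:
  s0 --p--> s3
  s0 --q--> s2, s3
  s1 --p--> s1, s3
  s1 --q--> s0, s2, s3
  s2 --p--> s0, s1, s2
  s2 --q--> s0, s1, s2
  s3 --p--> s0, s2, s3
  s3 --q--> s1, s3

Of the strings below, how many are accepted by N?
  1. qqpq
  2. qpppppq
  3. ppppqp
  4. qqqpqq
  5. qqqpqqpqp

5

qqpq: accepted
qpppppq: accepted
ppppqp: accepted
qqqpqq: accepted
qqqpqqpqp: accepted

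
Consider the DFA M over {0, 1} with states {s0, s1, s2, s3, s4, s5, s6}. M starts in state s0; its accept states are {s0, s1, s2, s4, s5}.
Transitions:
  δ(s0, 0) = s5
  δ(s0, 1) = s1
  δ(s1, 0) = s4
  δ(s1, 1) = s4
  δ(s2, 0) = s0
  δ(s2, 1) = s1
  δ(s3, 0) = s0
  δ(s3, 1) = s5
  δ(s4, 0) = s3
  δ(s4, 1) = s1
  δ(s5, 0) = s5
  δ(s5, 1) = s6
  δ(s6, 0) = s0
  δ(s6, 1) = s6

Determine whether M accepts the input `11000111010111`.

accepted

s0 --1--> s1
s1 --1--> s4
s4 --0--> s3
s3 --0--> s0
s0 --0--> s5
s5 --1--> s6
s6 --1--> s6
s6 --1--> s6
s6 --0--> s0
s0 --1--> s1
s1 --0--> s4
s4 --1--> s1
s1 --1--> s4
s4 --1--> s1
End in state s1, which is an accepting state.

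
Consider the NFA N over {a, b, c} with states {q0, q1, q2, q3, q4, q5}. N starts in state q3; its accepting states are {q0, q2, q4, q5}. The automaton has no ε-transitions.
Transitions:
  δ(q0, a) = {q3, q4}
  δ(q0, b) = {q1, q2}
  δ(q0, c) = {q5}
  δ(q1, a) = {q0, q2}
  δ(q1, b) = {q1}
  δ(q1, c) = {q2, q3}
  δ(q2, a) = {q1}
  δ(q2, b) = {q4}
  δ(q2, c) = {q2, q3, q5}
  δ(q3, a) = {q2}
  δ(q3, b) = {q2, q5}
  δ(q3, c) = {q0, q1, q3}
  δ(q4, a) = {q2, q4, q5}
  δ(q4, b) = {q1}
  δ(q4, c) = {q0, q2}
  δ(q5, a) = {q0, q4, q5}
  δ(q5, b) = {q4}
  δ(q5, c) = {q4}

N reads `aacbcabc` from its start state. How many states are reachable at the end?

5

Start: {q3}
read a: {q2}
read a: {q1}
read c: {q2, q3}
read b: {q2, q4, q5}
read c: {q0, q2, q3, q4, q5}
read a: {q0, q1, q2, q3, q4, q5}
read b: {q1, q2, q4, q5}
read c: {q0, q2, q3, q4, q5}
Final reachable set {q0, q2, q3, q4, q5} has 5 states.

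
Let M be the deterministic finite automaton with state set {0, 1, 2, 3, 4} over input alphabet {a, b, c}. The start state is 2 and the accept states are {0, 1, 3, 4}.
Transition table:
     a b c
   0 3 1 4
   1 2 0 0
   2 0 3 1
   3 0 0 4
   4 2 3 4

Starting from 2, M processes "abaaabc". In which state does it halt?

4

2 --a--> 0
0 --b--> 1
1 --a--> 2
2 --a--> 0
0 --a--> 3
3 --b--> 0
0 --c--> 4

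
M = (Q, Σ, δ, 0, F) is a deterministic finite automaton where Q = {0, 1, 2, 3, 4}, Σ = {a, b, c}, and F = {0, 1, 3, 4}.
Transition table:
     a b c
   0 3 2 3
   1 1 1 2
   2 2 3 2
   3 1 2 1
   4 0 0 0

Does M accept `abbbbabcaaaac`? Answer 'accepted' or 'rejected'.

0 --a--> 3
3 --b--> 2
2 --b--> 3
3 --b--> 2
2 --b--> 3
3 --a--> 1
1 --b--> 1
1 --c--> 2
2 --a--> 2
2 --a--> 2
2 --a--> 2
2 --a--> 2
2 --c--> 2
End in state 2, which is not an accepting state.

rejected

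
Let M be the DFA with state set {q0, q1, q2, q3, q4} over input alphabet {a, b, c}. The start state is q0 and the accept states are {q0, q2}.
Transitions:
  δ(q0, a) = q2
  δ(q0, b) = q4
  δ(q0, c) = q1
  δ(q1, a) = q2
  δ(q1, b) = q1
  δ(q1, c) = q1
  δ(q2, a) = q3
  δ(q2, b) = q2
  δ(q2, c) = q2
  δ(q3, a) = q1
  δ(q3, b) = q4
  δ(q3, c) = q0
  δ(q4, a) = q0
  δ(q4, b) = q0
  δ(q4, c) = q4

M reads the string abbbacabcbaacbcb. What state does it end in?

q1

q0 --a--> q2
q2 --b--> q2
q2 --b--> q2
q2 --b--> q2
q2 --a--> q3
q3 --c--> q0
q0 --a--> q2
q2 --b--> q2
q2 --c--> q2
q2 --b--> q2
q2 --a--> q3
q3 --a--> q1
q1 --c--> q1
q1 --b--> q1
q1 --c--> q1
q1 --b--> q1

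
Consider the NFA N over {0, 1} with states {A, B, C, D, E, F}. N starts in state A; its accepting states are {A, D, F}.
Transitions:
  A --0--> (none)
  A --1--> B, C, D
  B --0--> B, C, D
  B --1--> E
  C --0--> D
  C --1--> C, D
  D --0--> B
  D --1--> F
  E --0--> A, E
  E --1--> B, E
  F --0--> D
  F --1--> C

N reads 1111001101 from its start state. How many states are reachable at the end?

Start: {A}
read 1: {B, C, D}
read 1: {C, D, E, F}
read 1: {B, C, D, E, F}
read 1: {B, C, D, E, F}
read 0: {A, B, C, D, E}
read 0: {A, B, C, D, E}
read 1: {B, C, D, E, F}
read 1: {B, C, D, E, F}
read 0: {A, B, C, D, E}
read 1: {B, C, D, E, F}
Final reachable set {B, C, D, E, F} has 5 states.

5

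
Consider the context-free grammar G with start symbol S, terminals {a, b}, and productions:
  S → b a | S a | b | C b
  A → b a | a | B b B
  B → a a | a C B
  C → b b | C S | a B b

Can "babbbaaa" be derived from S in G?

no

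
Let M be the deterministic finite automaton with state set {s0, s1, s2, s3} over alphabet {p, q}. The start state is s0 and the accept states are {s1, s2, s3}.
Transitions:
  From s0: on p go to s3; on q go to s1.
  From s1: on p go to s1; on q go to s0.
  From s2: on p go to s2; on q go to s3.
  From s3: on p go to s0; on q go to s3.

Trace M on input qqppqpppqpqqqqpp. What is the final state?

s3

s0 --q--> s1
s1 --q--> s0
s0 --p--> s3
s3 --p--> s0
s0 --q--> s1
s1 --p--> s1
s1 --p--> s1
s1 --p--> s1
s1 --q--> s0
s0 --p--> s3
s3 --q--> s3
s3 --q--> s3
s3 --q--> s3
s3 --q--> s3
s3 --p--> s0
s0 --p--> s3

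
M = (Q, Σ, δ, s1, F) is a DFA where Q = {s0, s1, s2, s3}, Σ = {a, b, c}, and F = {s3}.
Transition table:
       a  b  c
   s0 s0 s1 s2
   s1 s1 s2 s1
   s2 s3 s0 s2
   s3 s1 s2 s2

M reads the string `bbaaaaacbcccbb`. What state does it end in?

s1

s1 --b--> s2
s2 --b--> s0
s0 --a--> s0
s0 --a--> s0
s0 --a--> s0
s0 --a--> s0
s0 --a--> s0
s0 --c--> s2
s2 --b--> s0
s0 --c--> s2
s2 --c--> s2
s2 --c--> s2
s2 --b--> s0
s0 --b--> s1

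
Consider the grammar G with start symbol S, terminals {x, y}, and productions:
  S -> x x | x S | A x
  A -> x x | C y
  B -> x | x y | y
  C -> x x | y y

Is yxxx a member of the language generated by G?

no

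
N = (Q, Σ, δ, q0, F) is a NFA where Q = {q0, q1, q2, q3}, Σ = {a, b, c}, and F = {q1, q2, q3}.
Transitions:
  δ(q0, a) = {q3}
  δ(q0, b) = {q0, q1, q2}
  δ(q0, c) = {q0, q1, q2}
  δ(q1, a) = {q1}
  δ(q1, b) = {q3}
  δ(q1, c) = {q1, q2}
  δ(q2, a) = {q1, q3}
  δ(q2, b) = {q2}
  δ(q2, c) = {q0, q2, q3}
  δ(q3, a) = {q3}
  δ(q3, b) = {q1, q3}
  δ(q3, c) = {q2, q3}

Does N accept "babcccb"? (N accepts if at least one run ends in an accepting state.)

Start: {q0}
read b: {q0, q1, q2}
read a: {q1, q3}
read b: {q1, q3}
read c: {q1, q2, q3}
read c: {q0, q1, q2, q3}
read c: {q0, q1, q2, q3}
read b: {q0, q1, q2, q3}
Reachable ∩ accepting = {q1, q2, q3} — nonempty.

accepted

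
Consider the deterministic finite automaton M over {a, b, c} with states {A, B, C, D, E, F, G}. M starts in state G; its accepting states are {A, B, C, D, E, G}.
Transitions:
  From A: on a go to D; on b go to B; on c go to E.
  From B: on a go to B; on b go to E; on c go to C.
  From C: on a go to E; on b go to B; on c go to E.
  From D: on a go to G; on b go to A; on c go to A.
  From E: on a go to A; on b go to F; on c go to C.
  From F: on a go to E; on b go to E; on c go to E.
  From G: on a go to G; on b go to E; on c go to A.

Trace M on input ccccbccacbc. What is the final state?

C

G --c--> A
A --c--> E
E --c--> C
C --c--> E
E --b--> F
F --c--> E
E --c--> C
C --a--> E
E --c--> C
C --b--> B
B --c--> C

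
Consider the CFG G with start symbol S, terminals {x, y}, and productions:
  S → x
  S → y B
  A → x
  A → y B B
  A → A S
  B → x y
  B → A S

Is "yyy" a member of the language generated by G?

no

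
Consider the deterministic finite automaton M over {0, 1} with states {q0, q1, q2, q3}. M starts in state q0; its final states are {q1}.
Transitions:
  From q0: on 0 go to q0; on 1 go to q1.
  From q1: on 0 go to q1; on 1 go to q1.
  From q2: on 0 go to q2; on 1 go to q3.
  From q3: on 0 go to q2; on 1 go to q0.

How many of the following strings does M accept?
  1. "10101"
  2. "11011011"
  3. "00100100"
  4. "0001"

"10101": accepted
"11011011": accepted
"00100100": accepted
"0001": accepted

4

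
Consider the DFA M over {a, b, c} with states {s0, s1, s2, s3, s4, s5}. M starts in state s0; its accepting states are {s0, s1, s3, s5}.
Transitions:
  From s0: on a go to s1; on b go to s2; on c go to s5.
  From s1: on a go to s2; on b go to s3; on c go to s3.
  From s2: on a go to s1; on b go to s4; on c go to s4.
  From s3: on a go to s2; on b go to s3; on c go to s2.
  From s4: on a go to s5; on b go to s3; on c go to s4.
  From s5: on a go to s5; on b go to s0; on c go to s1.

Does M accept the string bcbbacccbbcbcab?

s0 --b--> s2
s2 --c--> s4
s4 --b--> s3
s3 --b--> s3
s3 --a--> s2
s2 --c--> s4
s4 --c--> s4
s4 --c--> s4
s4 --b--> s3
s3 --b--> s3
s3 --c--> s2
s2 --b--> s4
s4 --c--> s4
s4 --a--> s5
s5 --b--> s0
End in state s0, which is an accepting state.

accepted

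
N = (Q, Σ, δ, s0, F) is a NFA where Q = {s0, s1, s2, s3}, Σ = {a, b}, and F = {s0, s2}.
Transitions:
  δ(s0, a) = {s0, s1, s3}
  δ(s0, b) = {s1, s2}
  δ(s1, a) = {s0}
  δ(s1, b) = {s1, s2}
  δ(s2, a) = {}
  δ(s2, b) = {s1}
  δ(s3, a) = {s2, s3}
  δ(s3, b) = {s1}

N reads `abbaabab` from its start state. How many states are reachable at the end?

Start: {s0}
read a: {s0, s1, s3}
read b: {s1, s2}
read b: {s1, s2}
read a: {s0}
read a: {s0, s1, s3}
read b: {s1, s2}
read a: {s0}
read b: {s1, s2}
Final reachable set {s1, s2} has 2 states.

2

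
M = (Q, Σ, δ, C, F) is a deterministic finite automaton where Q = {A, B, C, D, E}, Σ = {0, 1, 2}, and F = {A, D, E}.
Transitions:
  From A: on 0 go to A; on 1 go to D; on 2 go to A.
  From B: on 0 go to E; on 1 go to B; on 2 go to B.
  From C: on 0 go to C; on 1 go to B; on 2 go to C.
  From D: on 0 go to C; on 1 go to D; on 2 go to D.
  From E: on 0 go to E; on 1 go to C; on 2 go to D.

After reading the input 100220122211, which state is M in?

C --1--> B
B --0--> E
E --0--> E
E --2--> D
D --2--> D
D --0--> C
C --1--> B
B --2--> B
B --2--> B
B --2--> B
B --1--> B
B --1--> B

B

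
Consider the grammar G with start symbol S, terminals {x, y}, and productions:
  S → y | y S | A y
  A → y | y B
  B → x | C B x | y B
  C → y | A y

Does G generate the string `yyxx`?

no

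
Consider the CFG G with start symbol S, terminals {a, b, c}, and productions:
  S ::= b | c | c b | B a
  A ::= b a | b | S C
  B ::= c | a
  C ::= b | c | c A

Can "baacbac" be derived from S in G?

no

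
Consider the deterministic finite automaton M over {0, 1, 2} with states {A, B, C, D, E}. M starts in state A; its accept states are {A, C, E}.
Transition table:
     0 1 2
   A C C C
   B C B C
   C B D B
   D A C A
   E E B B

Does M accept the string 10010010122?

accepted

A --1--> C
C --0--> B
B --0--> C
C --1--> D
D --0--> A
A --0--> C
C --1--> D
D --0--> A
A --1--> C
C --2--> B
B --2--> C
End in state C, which is an accepting state.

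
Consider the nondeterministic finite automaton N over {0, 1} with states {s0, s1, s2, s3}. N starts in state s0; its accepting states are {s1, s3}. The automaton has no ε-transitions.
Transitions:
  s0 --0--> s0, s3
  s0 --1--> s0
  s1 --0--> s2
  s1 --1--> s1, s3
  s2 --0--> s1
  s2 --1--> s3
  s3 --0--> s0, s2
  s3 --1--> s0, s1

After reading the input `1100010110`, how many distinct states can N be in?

Start: {s0}
read 1: {s0}
read 1: {s0}
read 0: {s0, s3}
read 0: {s0, s2, s3}
read 0: {s0, s1, s2, s3}
read 1: {s0, s1, s3}
read 0: {s0, s2, s3}
read 1: {s0, s1, s3}
read 1: {s0, s1, s3}
read 0: {s0, s2, s3}
Final reachable set {s0, s2, s3} has 3 states.

3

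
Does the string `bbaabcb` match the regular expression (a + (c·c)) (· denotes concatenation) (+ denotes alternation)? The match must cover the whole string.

Neither a nor (c·c) matches bbaabcb.

no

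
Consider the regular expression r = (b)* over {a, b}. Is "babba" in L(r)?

no

babba cannot be split into zero or more pieces each matching b.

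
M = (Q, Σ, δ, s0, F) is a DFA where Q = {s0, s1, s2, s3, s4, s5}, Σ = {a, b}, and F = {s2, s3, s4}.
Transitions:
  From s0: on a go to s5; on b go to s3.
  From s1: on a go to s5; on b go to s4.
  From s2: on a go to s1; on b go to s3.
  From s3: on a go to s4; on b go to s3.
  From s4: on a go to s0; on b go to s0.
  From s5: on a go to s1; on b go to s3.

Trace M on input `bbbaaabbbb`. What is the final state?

s3

s0 --b--> s3
s3 --b--> s3
s3 --b--> s3
s3 --a--> s4
s4 --a--> s0
s0 --a--> s5
s5 --b--> s3
s3 --b--> s3
s3 --b--> s3
s3 --b--> s3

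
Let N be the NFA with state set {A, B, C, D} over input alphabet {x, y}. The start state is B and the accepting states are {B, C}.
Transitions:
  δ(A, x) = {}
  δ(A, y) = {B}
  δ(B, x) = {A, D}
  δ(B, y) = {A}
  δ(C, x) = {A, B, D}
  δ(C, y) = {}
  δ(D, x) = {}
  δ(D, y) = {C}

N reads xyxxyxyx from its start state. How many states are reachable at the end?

3

Start: {B}
read x: {A, D}
read y: {B, C}
read x: {A, B, D}
read x: {A, D}
read y: {B, C}
read x: {A, B, D}
read y: {A, B, C}
read x: {A, B, D}
Final reachable set {A, B, D} has 3 states.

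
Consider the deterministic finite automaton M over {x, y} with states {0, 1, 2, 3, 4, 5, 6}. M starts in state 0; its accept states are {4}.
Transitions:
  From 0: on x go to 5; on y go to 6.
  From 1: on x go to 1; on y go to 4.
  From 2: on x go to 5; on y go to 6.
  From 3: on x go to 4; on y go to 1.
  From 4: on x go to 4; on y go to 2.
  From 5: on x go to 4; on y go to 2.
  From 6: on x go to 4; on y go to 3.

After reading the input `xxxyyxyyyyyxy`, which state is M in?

2

0 --x--> 5
5 --x--> 4
4 --x--> 4
4 --y--> 2
2 --y--> 6
6 --x--> 4
4 --y--> 2
2 --y--> 6
6 --y--> 3
3 --y--> 1
1 --y--> 4
4 --x--> 4
4 --y--> 2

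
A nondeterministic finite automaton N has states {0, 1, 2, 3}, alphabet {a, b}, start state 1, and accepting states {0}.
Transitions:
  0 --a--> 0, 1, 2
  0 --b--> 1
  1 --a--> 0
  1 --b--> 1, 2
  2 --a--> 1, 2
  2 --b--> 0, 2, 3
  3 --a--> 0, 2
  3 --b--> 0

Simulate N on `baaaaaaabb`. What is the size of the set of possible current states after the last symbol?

Start: {1}
read b: {1, 2}
read a: {0, 1, 2}
read a: {0, 1, 2}
read a: {0, 1, 2}
read a: {0, 1, 2}
read a: {0, 1, 2}
read a: {0, 1, 2}
read a: {0, 1, 2}
read b: {0, 1, 2, 3}
read b: {0, 1, 2, 3}
Final reachable set {0, 1, 2, 3} has 4 states.

4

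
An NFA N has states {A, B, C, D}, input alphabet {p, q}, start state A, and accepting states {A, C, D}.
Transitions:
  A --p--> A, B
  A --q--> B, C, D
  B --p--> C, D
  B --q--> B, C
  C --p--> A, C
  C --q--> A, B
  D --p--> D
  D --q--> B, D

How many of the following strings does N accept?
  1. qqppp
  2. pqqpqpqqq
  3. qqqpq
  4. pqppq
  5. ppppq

5

qqppp: accepted
pqqpqpqqq: accepted
qqqpq: accepted
pqppq: accepted
ppppq: accepted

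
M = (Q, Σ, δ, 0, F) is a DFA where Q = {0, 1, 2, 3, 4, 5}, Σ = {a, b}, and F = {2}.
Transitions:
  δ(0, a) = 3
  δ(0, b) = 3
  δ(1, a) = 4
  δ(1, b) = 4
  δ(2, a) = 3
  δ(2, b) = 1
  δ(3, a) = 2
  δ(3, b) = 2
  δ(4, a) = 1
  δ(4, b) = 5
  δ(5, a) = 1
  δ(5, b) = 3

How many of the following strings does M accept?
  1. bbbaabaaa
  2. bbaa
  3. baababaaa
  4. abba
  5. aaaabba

1

bbbaabaaa: rejected
bbaa: accepted
baababaaa: rejected
abba: rejected
aaaabba: rejected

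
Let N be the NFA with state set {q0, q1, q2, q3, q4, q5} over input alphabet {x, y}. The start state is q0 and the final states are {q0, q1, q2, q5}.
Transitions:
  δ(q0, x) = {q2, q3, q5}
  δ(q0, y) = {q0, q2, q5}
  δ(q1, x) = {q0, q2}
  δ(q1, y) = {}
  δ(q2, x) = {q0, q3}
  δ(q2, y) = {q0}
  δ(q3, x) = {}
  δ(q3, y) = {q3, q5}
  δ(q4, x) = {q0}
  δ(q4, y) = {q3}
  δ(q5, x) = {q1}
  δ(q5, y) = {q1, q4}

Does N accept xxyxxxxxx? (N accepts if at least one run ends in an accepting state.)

Start: {q0}
read x: {q2, q3, q5}
read x: {q0, q1, q3}
read y: {q0, q2, q3, q5}
read x: {q0, q1, q2, q3, q5}
read x: {q0, q1, q2, q3, q5}
read x: {q0, q1, q2, q3, q5}
read x: {q0, q1, q2, q3, q5}
read x: {q0, q1, q2, q3, q5}
read x: {q0, q1, q2, q3, q5}
Reachable ∩ accepting = {q0, q1, q2, q5} — nonempty.

accepted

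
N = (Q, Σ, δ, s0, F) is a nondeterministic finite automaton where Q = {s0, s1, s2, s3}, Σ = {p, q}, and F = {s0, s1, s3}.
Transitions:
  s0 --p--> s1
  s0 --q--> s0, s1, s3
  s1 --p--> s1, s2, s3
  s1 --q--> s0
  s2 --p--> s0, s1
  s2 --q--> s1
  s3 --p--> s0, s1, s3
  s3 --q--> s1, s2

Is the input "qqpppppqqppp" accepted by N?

Start: {s0}
read q: {s0, s1, s3}
read q: {s0, s1, s2, s3}
read p: {s0, s1, s2, s3}
read p: {s0, s1, s2, s3}
read p: {s0, s1, s2, s3}
read p: {s0, s1, s2, s3}
read p: {s0, s1, s2, s3}
read q: {s0, s1, s2, s3}
read q: {s0, s1, s2, s3}
read p: {s0, s1, s2, s3}
read p: {s0, s1, s2, s3}
read p: {s0, s1, s2, s3}
Reachable ∩ accepting = {s0, s1, s3} — nonempty.

accepted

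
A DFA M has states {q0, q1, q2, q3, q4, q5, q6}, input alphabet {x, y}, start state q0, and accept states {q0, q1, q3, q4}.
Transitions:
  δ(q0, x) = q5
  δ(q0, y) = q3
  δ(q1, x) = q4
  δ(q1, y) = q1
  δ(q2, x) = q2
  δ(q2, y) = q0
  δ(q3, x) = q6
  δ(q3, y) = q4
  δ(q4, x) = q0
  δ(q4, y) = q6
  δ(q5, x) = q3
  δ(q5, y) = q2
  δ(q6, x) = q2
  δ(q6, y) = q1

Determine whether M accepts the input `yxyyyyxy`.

rejected

q0 --y--> q3
q3 --x--> q6
q6 --y--> q1
q1 --y--> q1
q1 --y--> q1
q1 --y--> q1
q1 --x--> q4
q4 --y--> q6
End in state q6, which is not an accepting state.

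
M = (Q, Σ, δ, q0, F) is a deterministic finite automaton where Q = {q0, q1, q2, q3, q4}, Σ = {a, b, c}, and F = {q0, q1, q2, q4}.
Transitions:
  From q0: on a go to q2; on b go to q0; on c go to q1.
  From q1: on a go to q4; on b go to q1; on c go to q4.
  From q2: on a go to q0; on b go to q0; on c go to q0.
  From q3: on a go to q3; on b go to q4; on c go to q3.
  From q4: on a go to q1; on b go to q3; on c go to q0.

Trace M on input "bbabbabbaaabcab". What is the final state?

q0 --b--> q0
q0 --b--> q0
q0 --a--> q2
q2 --b--> q0
q0 --b--> q0
q0 --a--> q2
q2 --b--> q0
q0 --b--> q0
q0 --a--> q2
q2 --a--> q0
q0 --a--> q2
q2 --b--> q0
q0 --c--> q1
q1 --a--> q4
q4 --b--> q3

q3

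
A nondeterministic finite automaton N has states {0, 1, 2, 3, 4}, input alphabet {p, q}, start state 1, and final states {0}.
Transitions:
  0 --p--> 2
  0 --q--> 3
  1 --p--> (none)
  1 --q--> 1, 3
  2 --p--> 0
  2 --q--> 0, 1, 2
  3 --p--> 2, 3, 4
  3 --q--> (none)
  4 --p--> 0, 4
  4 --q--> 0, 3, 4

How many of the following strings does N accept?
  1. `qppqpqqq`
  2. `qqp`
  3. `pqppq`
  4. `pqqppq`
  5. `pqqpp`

`qppqpqqq`: accepted
`qqp`: rejected
`pqppq`: rejected
`pqqppq`: rejected
`pqqpp`: rejected

1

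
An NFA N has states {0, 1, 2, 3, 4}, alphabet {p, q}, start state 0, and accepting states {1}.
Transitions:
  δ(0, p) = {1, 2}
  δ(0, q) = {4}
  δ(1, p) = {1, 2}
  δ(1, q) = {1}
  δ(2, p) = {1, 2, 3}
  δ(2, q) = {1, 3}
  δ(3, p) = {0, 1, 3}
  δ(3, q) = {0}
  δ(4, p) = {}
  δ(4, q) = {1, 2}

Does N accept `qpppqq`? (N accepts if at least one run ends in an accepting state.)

rejected

Start: {0}
read q: {4}
read p: {}
The reachable set is empty and stays empty for the remaining 4 symbols.
Reachable ∩ accepting = {} — empty.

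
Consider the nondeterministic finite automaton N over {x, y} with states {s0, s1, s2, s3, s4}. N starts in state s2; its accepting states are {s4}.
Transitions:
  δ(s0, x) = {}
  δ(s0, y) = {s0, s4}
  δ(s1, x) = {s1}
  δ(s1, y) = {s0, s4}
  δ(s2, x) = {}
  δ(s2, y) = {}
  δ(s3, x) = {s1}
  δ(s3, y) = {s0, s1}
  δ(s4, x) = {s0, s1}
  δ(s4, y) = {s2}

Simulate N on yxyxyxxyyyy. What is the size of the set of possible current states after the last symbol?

Start: {s2}
read y: {}
The reachable set is empty and stays empty for the remaining 10 symbols.
Final reachable set {} has 0 states.

0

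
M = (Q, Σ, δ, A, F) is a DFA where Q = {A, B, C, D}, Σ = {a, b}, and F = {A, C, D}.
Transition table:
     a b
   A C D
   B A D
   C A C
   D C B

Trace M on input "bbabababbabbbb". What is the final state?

A --b--> D
D --b--> B
B --a--> A
A --b--> D
D --a--> C
C --b--> C
C --a--> A
A --b--> D
D --b--> B
B --a--> A
A --b--> D
D --b--> B
B --b--> D
D --b--> B

B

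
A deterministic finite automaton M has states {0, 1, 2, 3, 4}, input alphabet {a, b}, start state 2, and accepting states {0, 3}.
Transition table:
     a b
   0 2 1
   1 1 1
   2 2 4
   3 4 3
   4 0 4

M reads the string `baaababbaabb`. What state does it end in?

2 --b--> 4
4 --a--> 0
0 --a--> 2
2 --a--> 2
2 --b--> 4
4 --a--> 0
0 --b--> 1
1 --b--> 1
1 --a--> 1
1 --a--> 1
1 --b--> 1
1 --b--> 1

1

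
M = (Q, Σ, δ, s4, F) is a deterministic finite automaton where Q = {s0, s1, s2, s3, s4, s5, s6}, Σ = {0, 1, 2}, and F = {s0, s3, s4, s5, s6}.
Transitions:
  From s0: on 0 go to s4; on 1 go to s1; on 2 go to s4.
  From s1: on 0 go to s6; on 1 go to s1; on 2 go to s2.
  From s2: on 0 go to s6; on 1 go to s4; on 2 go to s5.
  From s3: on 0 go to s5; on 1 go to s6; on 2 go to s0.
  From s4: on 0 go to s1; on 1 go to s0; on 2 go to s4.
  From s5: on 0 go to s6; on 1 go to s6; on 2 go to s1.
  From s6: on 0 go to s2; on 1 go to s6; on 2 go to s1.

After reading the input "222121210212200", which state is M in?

s4 --2--> s4
s4 --2--> s4
s4 --2--> s4
s4 --1--> s0
s0 --2--> s4
s4 --1--> s0
s0 --2--> s4
s4 --1--> s0
s0 --0--> s4
s4 --2--> s4
s4 --1--> s0
s0 --2--> s4
s4 --2--> s4
s4 --0--> s1
s1 --0--> s6

s6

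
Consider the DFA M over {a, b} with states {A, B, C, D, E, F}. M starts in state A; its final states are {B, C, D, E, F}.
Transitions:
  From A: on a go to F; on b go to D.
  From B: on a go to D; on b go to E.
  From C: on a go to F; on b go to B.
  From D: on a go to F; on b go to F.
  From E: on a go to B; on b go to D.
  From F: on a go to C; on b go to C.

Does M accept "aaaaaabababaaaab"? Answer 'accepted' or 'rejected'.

accepted

A --a--> F
F --a--> C
C --a--> F
F --a--> C
C --a--> F
F --a--> C
C --b--> B
B --a--> D
D --b--> F
F --a--> C
C --b--> B
B --a--> D
D --a--> F
F --a--> C
C --a--> F
F --b--> C
End in state C, which is an accepting state.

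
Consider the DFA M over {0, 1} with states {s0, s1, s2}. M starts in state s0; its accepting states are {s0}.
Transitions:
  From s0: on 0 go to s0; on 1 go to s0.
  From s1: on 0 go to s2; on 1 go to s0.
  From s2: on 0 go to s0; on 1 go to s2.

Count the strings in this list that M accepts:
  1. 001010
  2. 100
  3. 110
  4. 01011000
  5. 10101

001010: accepted
100: accepted
110: accepted
01011000: accepted
10101: accepted

5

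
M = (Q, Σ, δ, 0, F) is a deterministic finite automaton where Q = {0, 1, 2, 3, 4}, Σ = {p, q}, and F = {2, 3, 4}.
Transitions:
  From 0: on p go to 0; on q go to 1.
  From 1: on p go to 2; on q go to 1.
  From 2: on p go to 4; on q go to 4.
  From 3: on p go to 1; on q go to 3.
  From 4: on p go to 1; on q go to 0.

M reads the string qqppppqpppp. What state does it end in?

1

0 --q--> 1
1 --q--> 1
1 --p--> 2
2 --p--> 4
4 --p--> 1
1 --p--> 2
2 --q--> 4
4 --p--> 1
1 --p--> 2
2 --p--> 4
4 --p--> 1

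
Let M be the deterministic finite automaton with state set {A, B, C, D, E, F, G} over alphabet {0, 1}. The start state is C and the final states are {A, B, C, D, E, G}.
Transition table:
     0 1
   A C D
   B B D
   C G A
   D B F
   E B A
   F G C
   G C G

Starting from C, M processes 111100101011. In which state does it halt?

D

C --1--> A
A --1--> D
D --1--> F
F --1--> C
C --0--> G
G --0--> C
C --1--> A
A --0--> C
C --1--> A
A --0--> C
C --1--> A
A --1--> D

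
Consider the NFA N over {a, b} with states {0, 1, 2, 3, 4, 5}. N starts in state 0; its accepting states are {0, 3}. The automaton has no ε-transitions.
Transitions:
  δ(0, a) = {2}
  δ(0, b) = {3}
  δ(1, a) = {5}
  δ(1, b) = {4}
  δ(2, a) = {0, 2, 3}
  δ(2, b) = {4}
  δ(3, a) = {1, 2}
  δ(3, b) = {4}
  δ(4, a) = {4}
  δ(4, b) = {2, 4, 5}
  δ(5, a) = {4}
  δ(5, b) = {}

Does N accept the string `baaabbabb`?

Start: {0}
read b: {3}
read a: {1, 2}
read a: {0, 2, 3, 5}
read a: {0, 1, 2, 3, 4}
read b: {2, 3, 4, 5}
read b: {2, 4, 5}
read a: {0, 2, 3, 4}
read b: {2, 3, 4, 5}
read b: {2, 4, 5}
Reachable ∩ accepting = {} — empty.

rejected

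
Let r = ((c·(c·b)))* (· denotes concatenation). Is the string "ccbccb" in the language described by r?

Split into 2 pieces ccb · ccb; each matches (c·(c·b)).

yes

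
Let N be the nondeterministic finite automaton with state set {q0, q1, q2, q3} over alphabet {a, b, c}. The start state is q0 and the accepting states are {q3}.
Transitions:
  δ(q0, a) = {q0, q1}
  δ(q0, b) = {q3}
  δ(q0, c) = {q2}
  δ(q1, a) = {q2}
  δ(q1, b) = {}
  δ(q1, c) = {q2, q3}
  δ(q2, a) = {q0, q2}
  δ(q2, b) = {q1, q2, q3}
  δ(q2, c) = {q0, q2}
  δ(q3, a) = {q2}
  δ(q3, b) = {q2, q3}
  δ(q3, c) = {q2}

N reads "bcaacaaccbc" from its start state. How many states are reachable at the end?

Start: {q0}
read b: {q3}
read c: {q2}
read a: {q0, q2}
read a: {q0, q1, q2}
read c: {q0, q2, q3}
read a: {q0, q1, q2}
read a: {q0, q1, q2}
read c: {q0, q2, q3}
read c: {q0, q2}
read b: {q1, q2, q3}
read c: {q0, q2, q3}
Final reachable set {q0, q2, q3} has 3 states.

3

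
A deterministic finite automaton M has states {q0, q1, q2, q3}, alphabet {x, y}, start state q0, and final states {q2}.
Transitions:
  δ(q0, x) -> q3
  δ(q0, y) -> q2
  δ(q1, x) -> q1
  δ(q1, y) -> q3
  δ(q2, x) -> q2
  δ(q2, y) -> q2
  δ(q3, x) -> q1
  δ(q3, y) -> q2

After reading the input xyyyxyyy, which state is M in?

q2

q0 --x--> q3
q3 --y--> q2
q2 --y--> q2
q2 --y--> q2
q2 --x--> q2
q2 --y--> q2
q2 --y--> q2
q2 --y--> q2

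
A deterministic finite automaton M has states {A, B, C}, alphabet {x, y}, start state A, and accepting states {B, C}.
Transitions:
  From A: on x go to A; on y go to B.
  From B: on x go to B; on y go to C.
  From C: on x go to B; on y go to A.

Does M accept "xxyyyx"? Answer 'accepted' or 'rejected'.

rejected

A --x--> A
A --x--> A
A --y--> B
B --y--> C
C --y--> A
A --x--> A
End in state A, which is not an accepting state.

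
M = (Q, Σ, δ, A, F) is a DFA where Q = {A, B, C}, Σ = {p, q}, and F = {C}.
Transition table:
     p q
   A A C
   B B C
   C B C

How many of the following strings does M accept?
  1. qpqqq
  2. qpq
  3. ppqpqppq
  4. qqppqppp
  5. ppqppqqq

4

qpqqq: accepted
qpq: accepted
ppqpqppq: accepted
qqppqppp: rejected
ppqppqqq: accepted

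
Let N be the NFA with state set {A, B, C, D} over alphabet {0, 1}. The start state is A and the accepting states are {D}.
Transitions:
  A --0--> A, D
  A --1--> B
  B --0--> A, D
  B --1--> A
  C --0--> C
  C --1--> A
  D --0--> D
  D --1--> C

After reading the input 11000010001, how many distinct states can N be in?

Start: {A}
read 1: {B}
read 1: {A}
read 0: {A, D}
read 0: {A, D}
read 0: {A, D}
read 0: {A, D}
read 1: {B, C}
read 0: {A, C, D}
read 0: {A, C, D}
read 0: {A, C, D}
read 1: {A, B, C}
Final reachable set {A, B, C} has 3 states.

3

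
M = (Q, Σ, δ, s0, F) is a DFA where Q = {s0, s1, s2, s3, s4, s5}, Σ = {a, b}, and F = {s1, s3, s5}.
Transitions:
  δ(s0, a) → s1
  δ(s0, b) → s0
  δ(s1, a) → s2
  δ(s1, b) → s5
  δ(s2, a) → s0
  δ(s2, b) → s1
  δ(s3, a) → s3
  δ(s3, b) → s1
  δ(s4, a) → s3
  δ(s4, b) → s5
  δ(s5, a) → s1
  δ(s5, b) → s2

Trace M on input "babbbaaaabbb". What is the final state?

s2

s0 --b--> s0
s0 --a--> s1
s1 --b--> s5
s5 --b--> s2
s2 --b--> s1
s1 --a--> s2
s2 --a--> s0
s0 --a--> s1
s1 --a--> s2
s2 --b--> s1
s1 --b--> s5
s5 --b--> s2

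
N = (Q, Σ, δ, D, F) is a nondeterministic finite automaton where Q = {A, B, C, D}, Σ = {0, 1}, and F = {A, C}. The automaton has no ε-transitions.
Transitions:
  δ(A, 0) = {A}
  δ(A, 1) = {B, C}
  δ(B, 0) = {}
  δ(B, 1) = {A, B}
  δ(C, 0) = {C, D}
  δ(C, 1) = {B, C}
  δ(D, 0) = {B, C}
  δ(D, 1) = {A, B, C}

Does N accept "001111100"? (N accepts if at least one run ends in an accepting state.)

Start: {D}
read 0: {B, C}
read 0: {C, D}
read 1: {A, B, C}
read 1: {A, B, C}
read 1: {A, B, C}
read 1: {A, B, C}
read 1: {A, B, C}
read 0: {A, C, D}
read 0: {A, B, C, D}
Reachable ∩ accepting = {A, C} — nonempty.

accepted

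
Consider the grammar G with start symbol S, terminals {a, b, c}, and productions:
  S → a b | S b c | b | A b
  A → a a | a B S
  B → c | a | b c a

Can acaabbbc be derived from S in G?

S ⇒ Sbc ⇒ Abbc ⇒ aBSbbc ⇒ acSbbc ⇒ acAbbbc ⇒ acaabbbc

yes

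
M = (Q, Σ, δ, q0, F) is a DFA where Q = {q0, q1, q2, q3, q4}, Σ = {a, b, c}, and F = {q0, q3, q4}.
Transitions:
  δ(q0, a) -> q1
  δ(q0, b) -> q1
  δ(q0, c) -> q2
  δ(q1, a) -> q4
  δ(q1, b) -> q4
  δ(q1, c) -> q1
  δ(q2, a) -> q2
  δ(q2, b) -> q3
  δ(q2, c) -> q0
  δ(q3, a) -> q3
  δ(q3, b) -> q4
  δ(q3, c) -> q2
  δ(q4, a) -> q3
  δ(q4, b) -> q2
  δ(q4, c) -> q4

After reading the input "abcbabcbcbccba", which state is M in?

q4

q0 --a--> q1
q1 --b--> q4
q4 --c--> q4
q4 --b--> q2
q2 --a--> q2
q2 --b--> q3
q3 --c--> q2
q2 --b--> q3
q3 --c--> q2
q2 --b--> q3
q3 --c--> q2
q2 --c--> q0
q0 --b--> q1
q1 --a--> q4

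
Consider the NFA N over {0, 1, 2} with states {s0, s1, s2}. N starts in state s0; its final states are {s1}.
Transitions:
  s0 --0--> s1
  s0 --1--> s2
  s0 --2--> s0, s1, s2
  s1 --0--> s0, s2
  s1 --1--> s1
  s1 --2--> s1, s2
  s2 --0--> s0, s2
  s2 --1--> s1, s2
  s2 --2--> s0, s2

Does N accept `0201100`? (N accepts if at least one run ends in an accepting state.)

accepted

Start: {s0}
read 0: {s1}
read 2: {s1, s2}
read 0: {s0, s2}
read 1: {s1, s2}
read 1: {s1, s2}
read 0: {s0, s2}
read 0: {s0, s1, s2}
Reachable ∩ accepting = {s1} — nonempty.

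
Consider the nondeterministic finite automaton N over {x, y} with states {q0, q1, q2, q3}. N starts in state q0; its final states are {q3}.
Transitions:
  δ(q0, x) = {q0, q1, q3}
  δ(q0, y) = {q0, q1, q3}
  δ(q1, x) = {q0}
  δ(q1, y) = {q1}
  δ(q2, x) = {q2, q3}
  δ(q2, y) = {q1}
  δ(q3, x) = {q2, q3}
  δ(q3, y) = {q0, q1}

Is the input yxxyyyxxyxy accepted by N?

Start: {q0}
read y: {q0, q1, q3}
read x: {q0, q1, q2, q3}
read x: {q0, q1, q2, q3}
read y: {q0, q1, q3}
read y: {q0, q1, q3}
read y: {q0, q1, q3}
read x: {q0, q1, q2, q3}
read x: {q0, q1, q2, q3}
read y: {q0, q1, q3}
read x: {q0, q1, q2, q3}
read y: {q0, q1, q3}
Reachable ∩ accepting = {q3} — nonempty.

accepted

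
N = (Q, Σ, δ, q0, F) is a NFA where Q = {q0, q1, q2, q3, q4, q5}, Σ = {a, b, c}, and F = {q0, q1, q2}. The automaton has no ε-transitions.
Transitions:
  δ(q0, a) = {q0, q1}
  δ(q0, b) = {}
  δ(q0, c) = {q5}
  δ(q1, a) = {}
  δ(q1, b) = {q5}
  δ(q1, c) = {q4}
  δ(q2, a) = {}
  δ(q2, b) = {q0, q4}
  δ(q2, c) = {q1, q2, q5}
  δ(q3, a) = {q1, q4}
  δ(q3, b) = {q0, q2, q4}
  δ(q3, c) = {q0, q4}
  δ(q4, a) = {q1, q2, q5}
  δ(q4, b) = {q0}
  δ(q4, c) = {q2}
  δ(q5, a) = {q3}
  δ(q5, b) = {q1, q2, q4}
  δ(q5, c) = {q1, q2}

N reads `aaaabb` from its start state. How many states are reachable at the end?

Start: {q0}
read a: {q0, q1}
read a: {q0, q1}
read a: {q0, q1}
read a: {q0, q1}
read b: {q5}
read b: {q1, q2, q4}
Final reachable set {q1, q2, q4} has 3 states.

3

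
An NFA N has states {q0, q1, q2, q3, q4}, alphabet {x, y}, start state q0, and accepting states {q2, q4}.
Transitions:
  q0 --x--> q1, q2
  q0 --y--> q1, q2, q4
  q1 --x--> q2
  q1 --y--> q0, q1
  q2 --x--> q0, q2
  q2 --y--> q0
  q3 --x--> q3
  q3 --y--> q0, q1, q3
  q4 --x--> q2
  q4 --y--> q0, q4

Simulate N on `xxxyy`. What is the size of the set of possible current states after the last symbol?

Start: {q0}
read x: {q1, q2}
read x: {q0, q2}
read x: {q0, q1, q2}
read y: {q0, q1, q2, q4}
read y: {q0, q1, q2, q4}
Final reachable set {q0, q1, q2, q4} has 4 states.

4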